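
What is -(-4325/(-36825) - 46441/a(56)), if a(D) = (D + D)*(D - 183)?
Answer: -70868345/20951952 ≈ -3.3824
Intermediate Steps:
a(D) = 2*D*(-183 + D) (a(D) = (2*D)*(-183 + D) = 2*D*(-183 + D))
-(-4325/(-36825) - 46441/a(56)) = -(-4325/(-36825) - 46441*1/(112*(-183 + 56))) = -(-4325*(-1/36825) - 46441/(2*56*(-127))) = -(173/1473 - 46441/(-14224)) = -(173/1473 - 46441*(-1/14224)) = -(173/1473 + 46441/14224) = -1*70868345/20951952 = -70868345/20951952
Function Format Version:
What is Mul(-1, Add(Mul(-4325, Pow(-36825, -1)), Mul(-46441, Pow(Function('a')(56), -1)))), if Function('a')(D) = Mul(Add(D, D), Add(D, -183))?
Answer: Rational(-70868345, 20951952) ≈ -3.3824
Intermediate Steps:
Function('a')(D) = Mul(2, D, Add(-183, D)) (Function('a')(D) = Mul(Mul(2, D), Add(-183, D)) = Mul(2, D, Add(-183, D)))
Mul(-1, Add(Mul(-4325, Pow(-36825, -1)), Mul(-46441, Pow(Function('a')(56), -1)))) = Mul(-1, Add(Mul(-4325, Pow(-36825, -1)), Mul(-46441, Pow(Mul(2, 56, Add(-183, 56)), -1)))) = Mul(-1, Add(Mul(-4325, Rational(-1, 36825)), Mul(-46441, Pow(Mul(2, 56, -127), -1)))) = Mul(-1, Add(Rational(173, 1473), Mul(-46441, Pow(-14224, -1)))) = Mul(-1, Add(Rational(173, 1473), Mul(-46441, Rational(-1, 14224)))) = Mul(-1, Add(Rational(173, 1473), Rational(46441, 14224))) = Mul(-1, Rational(70868345, 20951952)) = Rational(-70868345, 20951952)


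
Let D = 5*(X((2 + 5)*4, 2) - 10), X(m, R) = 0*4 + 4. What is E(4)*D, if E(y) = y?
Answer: -120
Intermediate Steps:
X(m, R) = 4 (X(m, R) = 0 + 4 = 4)
D = -30 (D = 5*(4 - 10) = 5*(-6) = -30)
E(4)*D = 4*(-30) = -120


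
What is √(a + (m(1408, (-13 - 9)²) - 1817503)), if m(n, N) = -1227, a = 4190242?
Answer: 2*√592878 ≈ 1540.0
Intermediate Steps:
√(a + (m(1408, (-13 - 9)²) - 1817503)) = √(4190242 + (-1227 - 1817503)) = √(4190242 - 1818730) = √2371512 = 2*√592878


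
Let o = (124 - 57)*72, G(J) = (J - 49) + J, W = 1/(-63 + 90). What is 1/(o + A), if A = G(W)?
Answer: 27/128927 ≈ 0.00020942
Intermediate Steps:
W = 1/27 ≈ 0.037037
G(J) = -49 + 2*J (G(J) = (-49 + J) + J = -49 + 2*J)
o = 4824 (o = 67*72 = 4824)
A = -1321/27 (A = -49 + 2*(1/27) = -49 + 2/27 = -1321/27 ≈ -48.926)
1/(o + A) = 1/(4824 - 1321/27) = 1/(128927/27) = 27/128927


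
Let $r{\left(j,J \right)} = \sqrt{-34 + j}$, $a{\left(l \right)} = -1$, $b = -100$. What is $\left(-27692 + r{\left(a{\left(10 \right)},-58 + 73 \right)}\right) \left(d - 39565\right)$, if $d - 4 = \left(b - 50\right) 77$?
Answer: $1415365812 - 51111 i \sqrt{35} \approx 1.4154 \cdot 10^{9} - 3.0238 \cdot 10^{5} i$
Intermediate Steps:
$d = -11546$ ($d = 4 + \left(-100 - 50\right) 77 = 4 - 11550 = -11546$)
$\left(-27692 + r{\left(a{\left(10 \right)},-58 + 73 \right)}\right) \left(d - 39565\right) = \left(-27692 + \sqrt{-34 - 1}\right) \left(-11546 - 39565\right) = \left(-27692 + \sqrt{-35}\right) \left(-51111\right) = \left(-27692 + i \sqrt{35}\right) \left(-51111\right) = 1415365812 - 51111 i \sqrt{35}$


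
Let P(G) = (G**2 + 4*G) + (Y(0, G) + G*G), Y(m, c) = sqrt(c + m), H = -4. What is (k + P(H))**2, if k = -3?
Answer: 165 + 52*I ≈ 165.0 + 52.0*I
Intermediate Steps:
P(G) = sqrt(G) + 2*G**2 + 4*G (P(G) = (G**2 + 4*G) + (sqrt(G + 0) + G*G) = (G**2 + 4*G) + (sqrt(G) + G**2) = sqrt(G) + 2*G**2 + 4*G)
(k + P(H))**2 = (-3 + (sqrt(-4) + 2*(-4)**2 + 4*(-4)))**2 = (-3 + (2*I + 2*16 - 16))**2 = (-3 + (2*I + 32 - 16))**2 = (-3 + (16 + 2*I))**2 = (13 + 2*I)**2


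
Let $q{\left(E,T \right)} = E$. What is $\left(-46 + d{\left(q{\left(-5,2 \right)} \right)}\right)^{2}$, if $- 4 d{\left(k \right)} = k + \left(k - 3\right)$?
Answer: $\frac{29241}{16} \approx 1827.6$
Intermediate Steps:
$d{\left(k \right)} = \frac{3}{4} - \frac{k}{2}$ ($d{\left(k \right)} = - \frac{k + \left(k - 3\right)}{4} = - \frac{k + \left(-3 + k\right)}{4} = - \frac{-3 + 2 k}{4} = \frac{3}{4} - \frac{k}{2}$)
$\left(-46 + d{\left(q{\left(-5,2 \right)} \right)}\right)^{2} = \left(-46 + \left(\frac{3}{4} - - \frac{5}{2}\right)\right)^{2} = \left(-46 + \left(\frac{3}{4} + \frac{5}{2}\right)\right)^{2} = \left(-46 + \frac{13}{4}\right)^{2} = \left(- \frac{171}{4}\right)^{2} = \frac{29241}{16}$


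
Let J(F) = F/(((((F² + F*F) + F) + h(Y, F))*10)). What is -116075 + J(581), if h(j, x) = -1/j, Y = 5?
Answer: -784322024519/6757028 ≈ -1.1608e+5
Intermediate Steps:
J(F) = F/(-2 + 10*F + 20*F²) (J(F) = F/(((((F² + F*F) + F) - 1/5)*10)) = F/(((((F² + F²) + F) - 1*⅕)*10)) = F/((((2*F² + F) - ⅕)*10)) = F/((((F + 2*F²) - ⅕)*10)) = F/(((-⅕ + F + 2*F²)*10)) = F/(-2 + 10*F + 20*F²))
-116075 + J(581) = -116075 + (½)*581/(-1 + 5*581 + 10*581²) = -116075 + (½)*581/(-1 + 2905 + 10*337561) = -116075 + (½)*581/(-1 + 2905 + 3375610) = -116075 + (½)*581/3378514 = -116075 + (½)*581*(1/3378514) = -116075 + 581/6757028 = -784322024519/6757028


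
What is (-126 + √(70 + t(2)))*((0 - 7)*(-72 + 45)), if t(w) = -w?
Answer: -23814 + 378*√17 ≈ -22255.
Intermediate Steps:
(-126 + √(70 + t(2)))*((0 - 7)*(-72 + 45)) = (-126 + √(70 - 1*2))*((0 - 7)*(-72 + 45)) = (-126 + √(70 - 2))*(-7*(-27)) = (-126 + √68)*189 = (-126 + 2*√17)*189 = -23814 + 378*√17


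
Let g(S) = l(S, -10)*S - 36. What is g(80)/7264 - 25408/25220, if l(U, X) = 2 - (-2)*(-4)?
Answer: -12348577/11449880 ≈ -1.0785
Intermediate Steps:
l(U, X) = -6 (l(U, X) = 2 - 1*8 = 2 - 8 = -6)
g(S) = -36 - 6*S (g(S) = -6*S - 36 = -36 - 6*S)
g(80)/7264 - 25408/25220 = (-36 - 6*80)/7264 - 25408/25220 = (-36 - 480)*(1/7264) - 25408*1/25220 = -516*1/7264 - 6352/6305 = -129/1816 - 6352/6305 = -12348577/11449880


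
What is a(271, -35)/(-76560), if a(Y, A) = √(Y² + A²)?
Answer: -√74666/76560 ≈ -0.0035691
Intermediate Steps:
a(Y, A) = √(A² + Y²)
a(271, -35)/(-76560) = √((-35)² + 271²)/(-76560) = √(1225 + 73441)*(-1/76560) = √74666*(-1/76560) = -√74666/76560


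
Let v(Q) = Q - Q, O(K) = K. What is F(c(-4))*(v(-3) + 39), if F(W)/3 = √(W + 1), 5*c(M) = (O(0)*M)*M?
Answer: 117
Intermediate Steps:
c(M) = 0 (c(M) = ((0*M)*M)/5 = (0*M)/5 = (⅕)*0 = 0)
F(W) = 3*√(1 + W) (F(W) = 3*√(W + 1) = 3*√(1 + W))
v(Q) = 0
F(c(-4))*(v(-3) + 39) = (3*√(1 + 0))*(0 + 39) = (3*√1)*39 = (3*1)*39 = 3*39 = 117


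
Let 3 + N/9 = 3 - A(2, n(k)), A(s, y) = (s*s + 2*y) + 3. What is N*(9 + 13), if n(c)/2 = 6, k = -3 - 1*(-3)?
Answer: -6138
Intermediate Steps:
k = 0 (k = -3 + 3 = 0)
n(c) = 12 (n(c) = 2*6 = 12)
A(s, y) = 3 + s² + 2*y (A(s, y) = (s² + 2*y) + 3 = 3 + s² + 2*y)
N = -279 (N = -27 + 9*(3 - (3 + 2² + 2*12)) = -27 + 9*(3 - (3 + 4 + 24)) = -27 + 9*(3 - 1*31) = -27 + 9*(3 - 31) = -27 + 9*(-28) = -27 - 252 = -279)
N*(9 + 13) = -279*(9 + 13) = -279*22 = -6138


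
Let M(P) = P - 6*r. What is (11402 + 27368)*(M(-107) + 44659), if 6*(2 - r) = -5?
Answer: 1726621950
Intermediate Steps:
r = 17/6 (r = 2 - ⅙*(-5) = 2 + ⅚ = 17/6 ≈ 2.8333)
M(P) = -17 + P (M(P) = P - 6*17/6 = P - 17 = -17 + P)
(11402 + 27368)*(M(-107) + 44659) = (11402 + 27368)*((-17 - 107) + 44659) = 38770*(-124 + 44659) = 38770*44535 = 1726621950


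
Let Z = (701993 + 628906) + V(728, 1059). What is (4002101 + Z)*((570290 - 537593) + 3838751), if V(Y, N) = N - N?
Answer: 20646432184000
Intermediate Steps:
V(Y, N) = 0
Z = 1330899 (Z = (701993 + 628906) + 0 = 1330899 + 0 = 1330899)
(4002101 + Z)*((570290 - 537593) + 3838751) = (4002101 + 1330899)*((570290 - 537593) + 3838751) = 5333000*(32697 + 3838751) = 5333000*3871448 = 20646432184000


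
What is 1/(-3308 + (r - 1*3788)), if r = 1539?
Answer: -1/5557 ≈ -0.00017995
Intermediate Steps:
1/(-3308 + (r - 1*3788)) = 1/(-3308 + (1539 - 1*3788)) = 1/(-3308 + (1539 - 3788)) = 1/(-3308 - 2249) = 1/(-5557) = -1/5557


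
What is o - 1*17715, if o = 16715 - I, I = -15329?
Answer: 14329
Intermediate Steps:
o = 32044 (o = 16715 - 1*(-15329) = 16715 + 15329 = 32044)
o - 1*17715 = 32044 - 1*17715 = 32044 - 17715 = 14329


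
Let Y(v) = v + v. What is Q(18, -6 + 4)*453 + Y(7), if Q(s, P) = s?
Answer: 8168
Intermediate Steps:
Y(v) = 2*v
Q(18, -6 + 4)*453 + Y(7) = 18*453 + 2*7 = 8154 + 14 = 8168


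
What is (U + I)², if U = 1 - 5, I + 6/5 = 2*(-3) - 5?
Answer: 6561/25 ≈ 262.44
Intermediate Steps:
I = -61/5 (I = -6/5 + (2*(-3) - 5) = -6/5 + (-6 - 5) = -6/5 - 11 = -61/5 ≈ -12.200)
U = -4
(U + I)² = (-4 - 61/5)² = (-81/5)² = 6561/25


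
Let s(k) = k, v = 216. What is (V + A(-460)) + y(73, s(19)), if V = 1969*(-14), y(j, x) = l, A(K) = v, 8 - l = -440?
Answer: -26902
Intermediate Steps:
l = 448 (l = 8 - 1*(-440) = 8 + 440 = 448)
A(K) = 216
y(j, x) = 448
V = -27566
(V + A(-460)) + y(73, s(19)) = (-27566 + 216) + 448 = -27350 + 448 = -26902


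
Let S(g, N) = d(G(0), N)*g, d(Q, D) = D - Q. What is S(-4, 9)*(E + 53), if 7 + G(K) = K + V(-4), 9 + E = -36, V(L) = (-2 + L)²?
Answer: 640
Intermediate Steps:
E = -45 (E = -9 - 36 = -45)
G(K) = 29 + K (G(K) = -7 + (K + (-2 - 4)²) = -7 + (K + (-6)²) = -7 + (K + 36) = -7 + (36 + K) = 29 + K)
S(g, N) = g*(-29 + N) (S(g, N) = (N - (29 + 0))*g = (N - 1*29)*g = (N - 29)*g = (-29 + N)*g = g*(-29 + N))
S(-4, 9)*(E + 53) = (-4*(-29 + 9))*(-45 + 53) = -4*(-20)*8 = 80*8 = 640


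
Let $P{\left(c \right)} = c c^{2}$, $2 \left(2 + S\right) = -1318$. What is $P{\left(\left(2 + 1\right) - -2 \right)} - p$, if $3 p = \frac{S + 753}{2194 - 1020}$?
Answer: $\frac{220079}{1761} \approx 124.97$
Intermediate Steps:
$S = -661$ ($S = -2 + \frac{1}{2} \left(-1318\right) = -2 - 659 = -661$)
$p = \frac{46}{1761}$ ($p = \frac{\left(-661 + 753\right) \frac{1}{2194 - 1020}}{3} = \frac{92 \cdot \frac{1}{1174}}{3} = \frac{1}{3} \cdot \frac{46}{587} = \frac{46}{1761} \approx 0.026122$)
$P{\left(c \right)} = c^{3}$
$P{\left(\left(2 + 1\right) - -2 \right)} - p = \left(\left(2 + 1\right) - -2\right)^{3} - \frac{46}{1761} = \left(3 + 2\right)^{3} - \frac{46}{1761} = 5^{3} - \frac{46}{1761} = 125 - \frac{46}{1761} = \frac{220079}{1761}$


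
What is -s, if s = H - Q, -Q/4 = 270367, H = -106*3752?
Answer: -683756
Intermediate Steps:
H = -397712
Q = -1081468 (Q = -4*270367 = -1081468)
s = 683756 (s = -397712 - 1*(-1081468) = -397712 + 1081468 = 683756)
-s = -1*683756 = -683756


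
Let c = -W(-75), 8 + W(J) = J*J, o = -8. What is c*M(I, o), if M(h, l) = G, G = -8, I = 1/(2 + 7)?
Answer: 44936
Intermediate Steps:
W(J) = -8 + J² (W(J) = -8 + J*J = -8 + J²)
I = ⅑ (I = 1/9 = ⅑ ≈ 0.11111)
c = -5617 (c = -(-8 + (-75)²) = -(-8 + 5625) = -1*5617 = -5617)
M(h, l) = -8
c*M(I, o) = -5617*(-8) = 44936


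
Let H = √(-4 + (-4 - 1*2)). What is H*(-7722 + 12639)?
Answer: 4917*I*√10 ≈ 15549.0*I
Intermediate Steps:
H = I*√10 (H = √(-4 + (-4 - 2)) = √(-4 - 6) = √(-10) = I*√10 ≈ 3.1623*I)
H*(-7722 + 12639) = (I*√10)*(-7722 + 12639) = (I*√10)*4917 = 4917*I*√10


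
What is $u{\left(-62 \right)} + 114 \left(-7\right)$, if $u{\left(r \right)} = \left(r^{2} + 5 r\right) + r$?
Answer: $2674$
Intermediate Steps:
$u{\left(r \right)} = r^{2} + 6 r$
$u{\left(-62 \right)} + 114 \left(-7\right) = - 62 \left(6 - 62\right) + 114 \left(-7\right) = \left(-62\right) \left(-56\right) - 798 = 3472 - 798 = 2674$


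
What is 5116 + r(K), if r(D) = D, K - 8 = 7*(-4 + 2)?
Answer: 5110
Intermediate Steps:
K = -6 (K = 8 + 7*(-4 + 2) = 8 + 7*(-2) = 8 - 14 = -6)
5116 + r(K) = 5116 - 6 = 5110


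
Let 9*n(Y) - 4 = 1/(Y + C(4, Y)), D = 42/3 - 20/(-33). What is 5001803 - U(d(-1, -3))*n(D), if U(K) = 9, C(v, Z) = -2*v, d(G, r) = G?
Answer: 1090392149/218 ≈ 5.0018e+6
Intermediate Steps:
D = 482/33 (D = 42*(⅓) - 20*(-1/33) = 14 + 20/33 = 482/33 ≈ 14.606)
n(Y) = 4/9 + 1/(9*(-8 + Y)) (n(Y) = 4/9 + 1/(9*(Y - 2*4)) = 4/9 + 1/(9*(Y - 8)) = 4/9 + 1/(9*(-8 + Y)))
5001803 - U(d(-1, -3))*n(D) = 5001803 - 9*(-31 + 4*(482/33))/(9*(-8 + 482/33)) = 5001803 - 9*(-31 + 1928/33)/(9*(218/33)) = 5001803 - 9*(⅑)*(33/218)*(905/33) = 5001803 - 9*905/1962 = 5001803 - 1*905/218 = 5001803 - 905/218 = 1090392149/218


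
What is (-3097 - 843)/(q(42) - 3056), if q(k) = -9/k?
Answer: 55160/42787 ≈ 1.2892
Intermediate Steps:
(-3097 - 843)/(q(42) - 3056) = (-3097 - 843)/(-9/42 - 3056) = -3940/(-9*1/42 - 3056) = -3940/(-3/14 - 3056) = -3940/(-42787/14) = -3940*(-14/42787) = 55160/42787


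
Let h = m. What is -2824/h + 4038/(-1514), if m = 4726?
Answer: -5839781/1788791 ≈ -3.2647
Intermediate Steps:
h = 4726
-2824/h + 4038/(-1514) = -2824/4726 + 4038/(-1514) = -2824*1/4726 + 4038*(-1/1514) = -1412/2363 - 2019/757 = -5839781/1788791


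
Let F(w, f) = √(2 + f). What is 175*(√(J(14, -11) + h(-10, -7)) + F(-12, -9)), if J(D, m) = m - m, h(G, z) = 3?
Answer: 175*√3 + 175*I*√7 ≈ 303.11 + 463.01*I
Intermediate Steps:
J(D, m) = 0
175*(√(J(14, -11) + h(-10, -7)) + F(-12, -9)) = 175*(√(0 + 3) + √(2 - 9)) = 175*(√3 + √(-7)) = 175*(√3 + I*√7) = 175*√3 + 175*I*√7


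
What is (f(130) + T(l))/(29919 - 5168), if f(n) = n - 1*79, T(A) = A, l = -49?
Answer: 2/24751 ≈ 8.0805e-5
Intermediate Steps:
f(n) = -79 + n (f(n) = n - 79 = -79 + n)
(f(130) + T(l))/(29919 - 5168) = ((-79 + 130) - 49)/(29919 - 5168) = (51 - 49)/24751 = 2*(1/24751) = 2/24751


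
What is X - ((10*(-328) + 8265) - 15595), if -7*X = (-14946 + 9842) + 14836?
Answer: 64538/7 ≈ 9219.7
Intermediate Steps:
X = -9732/7 (X = -((-14946 + 9842) + 14836)/7 = -(-5104 + 14836)/7 = -⅐*9732 = -9732/7 ≈ -1390.3)
X - ((10*(-328) + 8265) - 15595) = -9732/7 - ((10*(-328) + 8265) - 15595) = -9732/7 - ((-3280 + 8265) - 15595) = -9732/7 - (4985 - 15595) = -9732/7 - 1*(-10610) = -9732/7 + 10610 = 64538/7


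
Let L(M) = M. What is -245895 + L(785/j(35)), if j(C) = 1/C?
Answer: -218420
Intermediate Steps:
-245895 + L(785/j(35)) = -245895 + 785/(1/35) = -245895 + 785*35 = -245895 + 27475 = -218420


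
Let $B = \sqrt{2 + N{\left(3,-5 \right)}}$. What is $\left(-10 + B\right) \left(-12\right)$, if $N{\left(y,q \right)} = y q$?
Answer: $120 - 12 i \sqrt{13} \approx 120.0 - 43.267 i$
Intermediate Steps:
$N{\left(y,q \right)} = q y$
$B = i \sqrt{13}$ ($B = \sqrt{2 - 15} = \sqrt{-13} = i \sqrt{13} \approx 3.6056 i$)
$\left(-10 + B\right) \left(-12\right) = \left(-10 + i \sqrt{13}\right) \left(-12\right) = 120 - 12 i \sqrt{13}$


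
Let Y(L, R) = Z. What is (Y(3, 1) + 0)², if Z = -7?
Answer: 49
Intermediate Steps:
Y(L, R) = -7
(Y(3, 1) + 0)² = (-7 + 0)² = (-7)² = 49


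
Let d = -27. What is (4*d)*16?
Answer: -1728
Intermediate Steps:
(4*d)*16 = (4*(-27))*16 = -108*16 = -1728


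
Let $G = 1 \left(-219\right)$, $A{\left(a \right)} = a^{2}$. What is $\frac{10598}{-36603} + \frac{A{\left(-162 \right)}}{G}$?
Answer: $- \frac{45853814}{381717} \approx -120.13$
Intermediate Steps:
$G = -219$
$\frac{10598}{-36603} + \frac{A{\left(-162 \right)}}{G} = \frac{10598}{-36603} + \frac{\left(-162\right)^{2}}{-219} = 10598 \left(- \frac{1}{36603}\right) + 26244 \left(- \frac{1}{219}\right) = - \frac{1514}{5229} - \frac{8748}{73} = - \frac{45853814}{381717}$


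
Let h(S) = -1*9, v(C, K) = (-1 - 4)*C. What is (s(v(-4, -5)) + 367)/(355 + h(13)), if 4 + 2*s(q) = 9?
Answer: 739/692 ≈ 1.0679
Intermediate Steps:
v(C, K) = -5*C
h(S) = -9
s(q) = 5/2 (s(q) = -2 + (1/2)*9 = -2 + 9/2 = 5/2)
(s(v(-4, -5)) + 367)/(355 + h(13)) = (5/2 + 367)/(355 - 9) = (739/2)/346 = (739/2)*(1/346) = 739/692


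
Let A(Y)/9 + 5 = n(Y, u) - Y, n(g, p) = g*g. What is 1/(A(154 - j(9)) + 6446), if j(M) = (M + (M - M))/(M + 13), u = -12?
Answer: 484/105187811 ≈ 4.6013e-6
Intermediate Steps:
n(g, p) = g²
j(M) = M/(13 + M) (j(M) = (M + 0)/(13 + M) = M/(13 + M))
A(Y) = -45 - 9*Y + 9*Y² (A(Y) = -45 + 9*(Y² - Y) = -45 + (-9*Y + 9*Y²) = -45 - 9*Y + 9*Y²)
1/(A(154 - j(9)) + 6446) = 1/((-45 - 9*(154 - 9/(13 + 9)) + 9*(154 - 9/(13 + 9))²) + 6446) = 1/((-45 - 9*(154 - 9/22) + 9*(154 - 9/22)²) + 6446) = 1/((-45 - 9*3379/22 + 9*(3379/22)²) + 6446) = 1/((-45 - 30411/22 + 9*(11417641/484)) + 6446) = 1/((-45 - 30411/22 + 102758769/484) + 6446) = 1/(102067947/484 + 6446) = 1/(105187811/484) = 484/105187811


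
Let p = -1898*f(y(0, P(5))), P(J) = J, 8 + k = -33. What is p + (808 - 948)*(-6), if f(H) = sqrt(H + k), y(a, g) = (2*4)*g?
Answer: 840 - 1898*I ≈ 840.0 - 1898.0*I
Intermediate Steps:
k = -41 (k = -8 - 33 = -41)
y(a, g) = 8*g
f(H) = sqrt(-41 + H) (f(H) = sqrt(H - 41) = sqrt(-41 + H))
p = -1898*I (p = -1898*sqrt(-41 + 8*5) = -1898*sqrt(-41 + 40) = -1898*I ≈ -1898.0*I)
p + (808 - 948)*(-6) = -1898*I + (808 - 948)*(-6) = -1898*I - 140*(-6) = -1898*I + 840 = 840 - 1898*I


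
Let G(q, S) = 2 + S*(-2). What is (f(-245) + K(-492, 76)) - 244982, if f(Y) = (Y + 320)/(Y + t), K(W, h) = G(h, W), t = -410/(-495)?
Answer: -5898122733/24173 ≈ -2.4400e+5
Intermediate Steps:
t = 82/99 (t = -410*(-1/495) = 82/99 ≈ 0.82828)
G(q, S) = 2 - 2*S
K(W, h) = 2 - 2*W
f(Y) = (320 + Y)/(82/99 + Y) (f(Y) = (Y + 320)/(Y + 82/99) = (320 + Y)/(82/99 + Y))
(f(-245) + K(-492, 76)) - 244982 = (99*(320 - 245)/(82 + 99*(-245)) + (2 - 2*(-492))) - 244982 = (99*75/(82 - 24255) + (2 + 984)) - 244982 = (99*75/(-24173) + 986) - 244982 = (99*(-1/24173)*75 + 986) - 244982 = (-7425/24173 + 986) - 244982 = 23827153/24173 - 244982 = -5898122733/24173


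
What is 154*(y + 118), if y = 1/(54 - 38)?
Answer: 145453/8 ≈ 18182.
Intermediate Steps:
y = 1/16 ≈ 0.062500
154*(y + 118) = 154*(1/16 + 118) = 154*(1889/16) = 145453/8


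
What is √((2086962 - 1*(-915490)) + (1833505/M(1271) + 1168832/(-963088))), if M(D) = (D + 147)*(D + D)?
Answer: √721133102811206119152064387/15497788522 ≈ 1732.8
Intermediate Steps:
M(D) = 2*D*(147 + D) (M(D) = (147 + D)*(2*D) = 2*D*(147 + D))
√((2086962 - 1*(-915490)) + (1833505/M(1271) + 1168832/(-963088))) = √((2086962 - 1*(-915490)) + (1833505/((2*1271*(147 + 1271))) + 1168832/(-963088))) = √((2086962 + 915490) + (1833505/((2*1271*1418)) + 1168832*(-1/963088))) = √(3002452 + (1833505/3604556 - 10436/8599)) = √(3002452 - 21850836921/30995577044) = √(93062710436074967/30995577044) = √721133102811206119152064387/15497788522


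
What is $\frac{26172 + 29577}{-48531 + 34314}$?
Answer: $- \frac{18583}{4739} \approx -3.9213$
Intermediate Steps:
$\frac{26172 + 29577}{-48531 + 34314} = \frac{55749}{-14217} = 55749 \left(- \frac{1}{14217}\right) = - \frac{18583}{4739}$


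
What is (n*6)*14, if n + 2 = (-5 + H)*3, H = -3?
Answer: -2184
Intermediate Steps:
n = -26 (n = -2 + (-5 - 3)*3 = -2 - 8*3 = -2 - 24 = -26)
(n*6)*14 = -26*6*14 = -156*14 = -2184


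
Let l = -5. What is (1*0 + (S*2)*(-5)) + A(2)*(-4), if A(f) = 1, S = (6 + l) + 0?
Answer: -14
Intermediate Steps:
S = 1 (S = (6 - 5) + 0 = 1 + 0 = 1)
(1*0 + (S*2)*(-5)) + A(2)*(-4) = (1*0 + (1*2)*(-5)) + 1*(-4) = (0 + 2*(-5)) - 4 = (0 - 10) - 4 = -10 - 4 = -14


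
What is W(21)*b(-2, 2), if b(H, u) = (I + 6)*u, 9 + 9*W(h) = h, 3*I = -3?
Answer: 40/3 ≈ 13.333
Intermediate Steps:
I = -1 (I = (1/3)*(-3) = -1)
W(h) = -1 + h/9
b(H, u) = 5*u (b(H, u) = (-1 + 6)*u = 5*u)
W(21)*b(-2, 2) = (-1 + (1/9)*21)*(5*2) = (-1 + 7/3)*10 = (4/3)*10 = 40/3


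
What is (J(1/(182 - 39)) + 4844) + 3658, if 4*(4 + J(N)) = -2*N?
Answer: 2430427/286 ≈ 8498.0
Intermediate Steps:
J(N) = -4 - N/2 (J(N) = -4 + (-2*N)/4 = -4 - N/2)
(J(1/(182 - 39)) + 4844) + 3658 = ((-4 - 1/(2*(182 - 39))) + 4844) + 3658 = ((-4 - ½/143) + 4844) + 3658 = ((-4 - ½*1/143) + 4844) + 3658 = ((-4 - 1/286) + 4844) + 3658 = (-1145/286 + 4844) + 3658 = 1384239/286 + 3658 = 2430427/286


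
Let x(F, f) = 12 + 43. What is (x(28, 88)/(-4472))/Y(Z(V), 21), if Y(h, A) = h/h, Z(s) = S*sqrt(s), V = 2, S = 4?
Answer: -55/4472 ≈ -0.012299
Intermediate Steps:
Z(s) = 4*sqrt(s)
Y(h, A) = 1
x(F, f) = 55
(x(28, 88)/(-4472))/Y(Z(V), 21) = (55/(-4472))/1 = (55*(-1/4472))*1 = -55/4472*1 = -55/4472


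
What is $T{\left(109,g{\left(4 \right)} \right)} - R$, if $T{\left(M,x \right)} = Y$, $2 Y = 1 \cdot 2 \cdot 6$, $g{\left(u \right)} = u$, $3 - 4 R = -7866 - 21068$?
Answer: $- \frac{28913}{4} \approx -7228.3$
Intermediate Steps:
$R = \frac{28937}{4}$ ($R = \frac{3}{4} - \frac{-7866 - 21068}{4} = \frac{3}{4} - - \frac{14467}{2} = \frac{3}{4} + \frac{14467}{2} = \frac{28937}{4} \approx 7234.3$)
$Y = 6$ ($Y = \frac{1 \cdot 2 \cdot 6}{2} = \frac{2 \cdot 6}{2} = \frac{1}{2} \cdot 12 = 6$)
$T{\left(M,x \right)} = 6$
$T{\left(109,g{\left(4 \right)} \right)} - R = 6 - \frac{28937}{4} = - \frac{28913}{4}$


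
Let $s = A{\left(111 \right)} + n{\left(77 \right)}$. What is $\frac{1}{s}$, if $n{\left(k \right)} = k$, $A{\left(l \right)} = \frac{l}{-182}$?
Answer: $\frac{182}{13903} \approx 0.013091$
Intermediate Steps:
$A{\left(l \right)} = - \frac{l}{182}$ ($A{\left(l \right)} = l \left(- \frac{1}{182}\right) = - \frac{l}{182}$)
$s = \frac{13903}{182}$ ($s = \left(- \frac{1}{182}\right) 111 + 77 = - \frac{111}{182} + 77 = \frac{13903}{182} \approx 76.39$)
$\frac{1}{s} = \frac{1}{\frac{13903}{182}} = \frac{182}{13903}$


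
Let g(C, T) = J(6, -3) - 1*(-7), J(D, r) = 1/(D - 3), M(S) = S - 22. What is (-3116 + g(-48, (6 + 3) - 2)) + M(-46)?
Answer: -9530/3 ≈ -3176.7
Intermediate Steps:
M(S) = -22 + S
J(D, r) = 1/(-3 + D)
g(C, T) = 22/3 (g(C, T) = 1/(-3 + 6) - 1*(-7) = 1/3 + 7 = ⅓ + 7 = 22/3)
(-3116 + g(-48, (6 + 3) - 2)) + M(-46) = (-3116 + 22/3) + (-22 - 46) = -9326/3 - 68 = -9530/3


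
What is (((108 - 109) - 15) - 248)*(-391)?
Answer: 103224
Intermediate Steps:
(((108 - 109) - 15) - 248)*(-391) = ((-1 - 15) - 248)*(-391) = (-16 - 248)*(-391) = -264*(-391) = 103224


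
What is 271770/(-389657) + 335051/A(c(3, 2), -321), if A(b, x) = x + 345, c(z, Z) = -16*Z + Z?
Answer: 130548445027/9351768 ≈ 13960.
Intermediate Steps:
c(z, Z) = -15*Z
A(b, x) = 345 + x
271770/(-389657) + 335051/A(c(3, 2), -321) = 271770/(-389657) + 335051/(345 - 321) = 271770*(-1/389657) + 335051/24 = -271770/389657 + 335051*(1/24) = -271770/389657 + 335051/24 = 130548445027/9351768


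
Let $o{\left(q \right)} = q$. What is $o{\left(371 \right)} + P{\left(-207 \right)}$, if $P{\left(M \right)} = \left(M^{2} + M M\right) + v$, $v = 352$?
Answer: $86421$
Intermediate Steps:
$P{\left(M \right)} = 352 + 2 M^{2}$ ($P{\left(M \right)} = \left(M^{2} + M M\right) + 352 = \left(M^{2} + M^{2}\right) + 352 = 2 M^{2} + 352 = 352 + 2 M^{2}$)
$o{\left(371 \right)} + P{\left(-207 \right)} = 371 + \left(352 + 2 \left(-207\right)^{2}\right) = 371 + \left(352 + 2 \cdot 42849\right) = 371 + \left(352 + 85698\right) = 371 + 86050 = 86421$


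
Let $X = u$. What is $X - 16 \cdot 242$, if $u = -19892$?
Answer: $-23764$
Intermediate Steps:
$X = -19892$
$X - 16 \cdot 242 = -19892 - 16 \cdot 242 = -19892 - 3872 = -23764$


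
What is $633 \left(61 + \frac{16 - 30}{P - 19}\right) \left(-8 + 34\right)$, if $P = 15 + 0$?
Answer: $1061541$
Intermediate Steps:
$P = 15$
$633 \left(61 + \frac{16 - 30}{P - 19}\right) \left(-8 + 34\right) = 633 \left(61 + \frac{16 - 30}{15 - 19}\right) \left(-8 + 34\right) = 633 \left(61 - \frac{14}{-4}\right) 26 = 633 \left(61 - - \frac{7}{2}\right) 26 = 633 \left(61 + \frac{7}{2}\right) 26 = 633 \cdot \frac{129}{2} \cdot 26 = 633 \cdot 1677 = 1061541$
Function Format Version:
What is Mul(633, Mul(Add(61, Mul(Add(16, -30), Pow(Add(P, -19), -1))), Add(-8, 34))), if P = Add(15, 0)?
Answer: 1061541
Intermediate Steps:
P = 15
Mul(633, Mul(Add(61, Mul(Add(16, -30), Pow(Add(P, -19), -1))), Add(-8, 34))) = Mul(633, Mul(Add(61, Mul(Add(16, -30), Pow(Add(15, -19), -1))), Add(-8, 34))) = Mul(633, Mul(Add(61, Mul(-14, Pow(-4, -1))), 26)) = Mul(633, Mul(Add(61, Mul(-14, Rational(-1, 4))), 26)) = Mul(633, Mul(Add(61, Rational(7, 2)), 26)) = Mul(633, Mul(Rational(129, 2), 26)) = Mul(633, 1677) = 1061541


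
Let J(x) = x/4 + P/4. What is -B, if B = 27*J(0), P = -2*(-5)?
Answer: -135/2 ≈ -67.500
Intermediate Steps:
P = 10
J(x) = 5/2 + x/4 (J(x) = x/4 + 10/4 = x*(1/4) + 10*(1/4) = x/4 + 5/2 = 5/2 + x/4)
B = 135/2 (B = 27*(5/2 + (1/4)*0) = 27*(5/2 + 0) = 27*(5/2) = 135/2 ≈ 67.500)
-B = -1*135/2 = -135/2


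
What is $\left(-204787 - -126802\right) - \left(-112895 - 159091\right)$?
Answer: $194001$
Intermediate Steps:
$\left(-204787 - -126802\right) - \left(-112895 - 159091\right) = \left(-204787 + 126802\right) - -271986 = -77985 + 271986 = 194001$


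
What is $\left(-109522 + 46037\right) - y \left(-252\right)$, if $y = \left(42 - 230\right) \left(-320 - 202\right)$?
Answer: $24666787$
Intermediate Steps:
$y = 98136$ ($y = \left(-188\right) \left(-522\right) = 98136$)
$\left(-109522 + 46037\right) - y \left(-252\right) = \left(-109522 + 46037\right) - 98136 \left(-252\right) = -63485 - -24730272 = -63485 + 24730272 = 24666787$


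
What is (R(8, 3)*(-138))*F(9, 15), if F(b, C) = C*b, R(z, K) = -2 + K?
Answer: -18630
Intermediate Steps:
(R(8, 3)*(-138))*F(9, 15) = ((-2 + 3)*(-138))*(15*9) = (1*(-138))*135 = -138*135 = -18630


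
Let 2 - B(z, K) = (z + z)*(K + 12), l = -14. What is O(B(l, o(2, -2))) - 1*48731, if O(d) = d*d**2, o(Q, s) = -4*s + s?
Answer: 129505485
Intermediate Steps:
o(Q, s) = -3*s
B(z, K) = 2 - 2*z*(12 + K) (B(z, K) = 2 - (z + z)*(K + 12) = 2 - 2*z*(12 + K))
O(d) = d**3
O(B(l, o(2, -2))) - 1*48731 = (2 - 24*(-14) - 2*(-3*(-2))*(-14))**3 - 1*48731 = (2 + 336 - 2*6*(-14))**3 - 48731 = (2 + 336 + 168)**3 - 48731 = 506**3 - 48731 = 129554216 - 48731 = 129505485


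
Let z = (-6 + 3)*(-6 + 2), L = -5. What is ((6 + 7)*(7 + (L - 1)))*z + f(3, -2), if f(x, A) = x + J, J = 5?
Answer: 164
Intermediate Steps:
f(x, A) = 5 + x (f(x, A) = x + 5 = 5 + x)
z = 12 (z = -3*(-4) = 12)
((6 + 7)*(7 + (L - 1)))*z + f(3, -2) = ((6 + 7)*(7 + (-5 - 1)))*12 + (5 + 3) = (13*(7 - 6))*12 + 8 = (13*1)*12 + 8 = 13*12 + 8 = 156 + 8 = 164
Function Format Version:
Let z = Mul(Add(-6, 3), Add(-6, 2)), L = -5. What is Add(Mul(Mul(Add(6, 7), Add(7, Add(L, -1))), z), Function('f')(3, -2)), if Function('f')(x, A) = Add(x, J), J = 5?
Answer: 164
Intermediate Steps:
Function('f')(x, A) = Add(5, x) (Function('f')(x, A) = Add(x, 5) = Add(5, x))
z = 12 (z = Mul(-3, -4) = 12)
Add(Mul(Mul(Add(6, 7), Add(7, Add(L, -1))), z), Function('f')(3, -2)) = Add(Mul(Mul(Add(6, 7), Add(7, Add(-5, -1))), 12), Add(5, 3)) = Add(Mul(Mul(13, Add(7, -6)), 12), 8) = Add(Mul(Mul(13, 1), 12), 8) = Add(Mul(13, 12), 8) = Add(156, 8) = 164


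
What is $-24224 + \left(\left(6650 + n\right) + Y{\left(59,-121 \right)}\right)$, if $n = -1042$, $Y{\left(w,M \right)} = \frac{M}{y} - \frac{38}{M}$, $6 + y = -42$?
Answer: $- \frac{108105263}{5808} \approx -18613.0$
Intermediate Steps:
$y = -48$ ($y = -6 - 42 = -48$)
$Y{\left(w,M \right)} = - \frac{38}{M} - \frac{M}{48}$ ($Y{\left(w,M \right)} = \frac{M}{-48} - \frac{38}{M} = M \left(- \frac{1}{48}\right) - \frac{38}{M} = - \frac{M}{48} - \frac{38}{M} = - \frac{38}{M} - \frac{M}{48}$)
$-24224 + \left(\left(6650 + n\right) + Y{\left(59,-121 \right)}\right) = -24224 + \left(\left(6650 - 1042\right) - \left(- \frac{121}{48} + \frac{38}{-121}\right)\right) = -24224 + \left(5608 + \left(\left(-38\right) \left(- \frac{1}{121}\right) + \frac{121}{48}\right)\right) = -24224 + \left(5608 + \left(\frac{38}{121} + \frac{121}{48}\right)\right) = -24224 + \left(5608 + \frac{16465}{5808}\right) = -24224 + \frac{32587729}{5808} = - \frac{108105263}{5808}$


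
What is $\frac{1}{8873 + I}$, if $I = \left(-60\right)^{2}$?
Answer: $\frac{1}{12473} \approx 8.0173 \cdot 10^{-5}$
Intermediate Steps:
$I = 3600$
$\frac{1}{8873 + I} = \frac{1}{8873 + 3600} = \frac{1}{12473}$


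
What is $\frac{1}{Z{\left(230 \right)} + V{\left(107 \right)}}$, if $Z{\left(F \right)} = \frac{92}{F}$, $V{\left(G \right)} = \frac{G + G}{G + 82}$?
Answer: $\frac{945}{1448} \approx 0.65262$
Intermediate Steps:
$V{\left(G \right)} = \frac{2 G}{82 + G}$
$\frac{1}{Z{\left(230 \right)} + V{\left(107 \right)}} = \frac{1}{\frac{92}{230} + 2 \cdot 107 \frac{1}{82 + 107}} = \frac{1}{92 \cdot \frac{1}{230} + 2 \cdot 107 \cdot \frac{1}{189}} = \frac{1}{\frac{2}{5} + 2 \cdot 107 \cdot \frac{1}{189}} = \frac{1}{\frac{2}{5} + \frac{214}{189}} = \frac{1}{\frac{1448}{945}} = \frac{945}{1448}$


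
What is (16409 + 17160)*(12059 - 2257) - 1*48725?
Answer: 328994613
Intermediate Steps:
(16409 + 17160)*(12059 - 2257) - 1*48725 = 33569*9802 - 48725 = 329043338 - 48725 = 328994613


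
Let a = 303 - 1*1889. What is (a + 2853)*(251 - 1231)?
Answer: -1241660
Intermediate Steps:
a = -1586 (a = 303 - 1889 = -1586)
(a + 2853)*(251 - 1231) = (-1586 + 2853)*(251 - 1231) = 1267*(-980) = -1241660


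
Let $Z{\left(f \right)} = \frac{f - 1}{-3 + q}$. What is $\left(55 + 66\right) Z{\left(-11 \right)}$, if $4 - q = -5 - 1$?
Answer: $- \frac{1452}{7} \approx -207.43$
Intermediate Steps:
$q = 10$ ($q = 4 - \left(-5 - 1\right) = 4 - -6 = 4 + 6 = 10$)
$Z{\left(f \right)} = - \frac{1}{7} + \frac{f}{7}$ ($Z{\left(f \right)} = \frac{f - 1}{-3 + 10} = \frac{-1 + f}{7} = \left(-1 + f\right) \frac{1}{7} = - \frac{1}{7} + \frac{f}{7}$)
$\left(55 + 66\right) Z{\left(-11 \right)} = \left(55 + 66\right) \left(- \frac{1}{7} + \frac{1}{7} \left(-11\right)\right) = 121 \left(- \frac{1}{7} - \frac{11}{7}\right) = 121 \left(- \frac{12}{7}\right) = - \frac{1452}{7}$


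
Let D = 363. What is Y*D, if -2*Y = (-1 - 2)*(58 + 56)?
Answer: 62073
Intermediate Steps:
Y = 171 (Y = -(-1 - 2)*(58 + 56)/2 = -(-3)*114/2 = -½*(-342) = 171)
Y*D = 171*363 = 62073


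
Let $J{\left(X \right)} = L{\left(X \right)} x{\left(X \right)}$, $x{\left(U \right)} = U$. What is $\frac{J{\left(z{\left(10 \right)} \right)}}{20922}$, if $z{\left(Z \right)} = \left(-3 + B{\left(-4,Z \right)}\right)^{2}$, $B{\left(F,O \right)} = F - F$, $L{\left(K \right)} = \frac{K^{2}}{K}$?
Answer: $\frac{27}{6974} \approx 0.0038715$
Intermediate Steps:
$L{\left(K \right)} = K$
$B{\left(F,O \right)} = 0$
$z{\left(Z \right)} = 9$ ($z{\left(Z \right)} = \left(-3 + 0\right)^{2} = \left(-3\right)^{2} = 9$)
$J{\left(X \right)} = X^{2}$ ($J{\left(X \right)} = X X = X^{2}$)
$\frac{J{\left(z{\left(10 \right)} \right)}}{20922} = \frac{9^{2}}{20922} = 81 \cdot \frac{1}{20922} = \frac{27}{6974}$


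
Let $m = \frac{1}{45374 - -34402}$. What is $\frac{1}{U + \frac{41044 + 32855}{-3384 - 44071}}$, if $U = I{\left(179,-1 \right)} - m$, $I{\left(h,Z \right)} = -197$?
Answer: $- \frac{3785770080}{751692119839} \approx -0.0050363$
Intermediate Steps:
$m = \frac{1}{79776}$ ($m = \frac{1}{45374 + 34402} = \frac{1}{79776} \approx 1.2535 \cdot 10^{-5}$)
$U = - \frac{15715873}{79776}$ ($U = -197 - \frac{1}{79776} = - \frac{15715873}{79776} \approx -197.0$)
$\frac{1}{U + \frac{41044 + 32855}{-3384 - 44071}} = \frac{1}{- \frac{15715873}{79776} + \frac{41044 + 32855}{-3384 - 44071}} = \frac{1}{- \frac{15715873}{79776} + \frac{73899}{-47455}} = \frac{1}{- \frac{15715873}{79776} + 73899 \left(- \frac{1}{47455}\right)} = \frac{1}{- \frac{15715873}{79776} - \frac{73899}{47455}} = \frac{1}{- \frac{751692119839}{3785770080}} = - \frac{3785770080}{751692119839}$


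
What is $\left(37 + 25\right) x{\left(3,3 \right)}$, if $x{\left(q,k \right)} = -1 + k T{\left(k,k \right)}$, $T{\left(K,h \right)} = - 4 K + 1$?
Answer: $-2108$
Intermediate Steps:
$T{\left(K,h \right)} = 1 - 4 K$
$x{\left(q,k \right)} = -1 + k \left(1 - 4 k\right)$
$\left(37 + 25\right) x{\left(3,3 \right)} = \left(37 + 25\right) \left(-1 + 3 - 4 \cdot 3^{2}\right) = 62 \left(-1 + 3 - 36\right) = 62 \left(-34\right) = -2108$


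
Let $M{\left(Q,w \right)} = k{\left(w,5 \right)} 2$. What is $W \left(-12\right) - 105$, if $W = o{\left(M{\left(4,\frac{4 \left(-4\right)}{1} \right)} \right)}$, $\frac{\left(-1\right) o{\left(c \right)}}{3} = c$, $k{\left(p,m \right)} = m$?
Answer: $255$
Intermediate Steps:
$M{\left(Q,w \right)} = 10$ ($M{\left(Q,w \right)} = 5 \cdot 2 = 10$)
$o{\left(c \right)} = - 3 c$
$W = -30$ ($W = \left(-3\right) 10 = -30$)
$W \left(-12\right) - 105 = \left(-30\right) \left(-12\right) - 105 = 360 - 105 = 255$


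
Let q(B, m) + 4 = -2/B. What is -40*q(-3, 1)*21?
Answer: 2800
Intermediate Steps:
q(B, m) = -4 - 2/B
-40*q(-3, 1)*21 = -40*(-4 - 2/(-3))*21 = -40*(-4 - 2*(-⅓))*21 = -40*(-4 + ⅔)*21 = -40*(-10/3)*21 = (400/3)*21 = 2800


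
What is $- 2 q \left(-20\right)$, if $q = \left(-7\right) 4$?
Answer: $-1120$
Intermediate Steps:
$q = -28$
$- 2 q \left(-20\right) = \left(-2\right) \left(-28\right) \left(-20\right) = 56 \left(-20\right) = -1120$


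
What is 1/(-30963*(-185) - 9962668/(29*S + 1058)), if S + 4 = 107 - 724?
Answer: 16951/97107918073 ≈ 1.7456e-7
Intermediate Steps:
S = -621 (S = -4 + (107 - 724) = -4 - 617 = -621)
1/(-30963*(-185) - 9962668/(29*S + 1058)) = 1/(-30963*(-185) - 9962668/(29*(-621) + 1058)) = 1/(5728155 - 9962668/(-18009 + 1058)) = 1/(5728155 - 9962668/(-16951)) = 1/(5728155 - 9962668*(-1/16951)) = 1/(5728155 + 9962668/16951) = 1/(97107918073/16951) = 16951/97107918073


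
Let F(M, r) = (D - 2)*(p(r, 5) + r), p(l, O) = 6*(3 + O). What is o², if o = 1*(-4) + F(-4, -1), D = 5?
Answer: 18769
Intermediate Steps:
p(l, O) = 18 + 6*O
F(M, r) = 144 + 3*r (F(M, r) = (5 - 2)*((18 + 6*5) + r) = 3*((18 + 30) + r) = 3*(48 + r) = 144 + 3*r)
o = 137 (o = 1*(-4) + (144 + 3*(-1)) = -4 + (144 - 3) = -4 + 141 = 137)
o² = 137² = 18769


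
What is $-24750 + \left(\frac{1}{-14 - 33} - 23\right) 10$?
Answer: $- \frac{1174070}{47} \approx -24980.0$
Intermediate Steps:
$-24750 + \left(\frac{1}{-14 - 33} - 23\right) 10 = -24750 + \left(\frac{1}{-47} - 23\right) 10 = -24750 + \left(- \frac{1}{47} - 23\right) 10 = -24750 - \frac{10820}{47} = - \frac{1174070}{47}$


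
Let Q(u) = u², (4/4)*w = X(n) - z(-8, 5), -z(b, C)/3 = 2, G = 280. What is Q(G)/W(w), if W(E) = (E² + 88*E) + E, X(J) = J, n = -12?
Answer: -39200/249 ≈ -157.43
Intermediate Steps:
z(b, C) = -6 (z(b, C) = -3*2 = -6)
w = -6 (w = -12 - 1*(-6) = -12 + 6 = -6)
W(E) = E² + 89*E
Q(G)/W(w) = 280²/((-6*(89 - 6))) = 78400/((-6*83)) = 78400/(-498) = 78400*(-1/498) = -39200/249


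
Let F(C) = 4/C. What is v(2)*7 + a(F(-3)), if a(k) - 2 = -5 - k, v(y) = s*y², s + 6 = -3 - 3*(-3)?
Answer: -5/3 ≈ -1.6667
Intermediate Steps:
s = 0 (s = -6 + (-3 - 3*(-3)) = -6 + (-3 + 9) = -6 + 6 = 0)
v(y) = 0 (v(y) = 0*y² = 0)
a(k) = -3 - k (a(k) = 2 + (-5 - k) = -3 - k)
v(2)*7 + a(F(-3)) = 0*7 + (-3 - 4/(-3)) = 0 + (-3 - 4*(-1)/3) = 0 + (-3 - 1*(-4/3)) = 0 + (-3 + 4/3) = 0 - 5/3 = -5/3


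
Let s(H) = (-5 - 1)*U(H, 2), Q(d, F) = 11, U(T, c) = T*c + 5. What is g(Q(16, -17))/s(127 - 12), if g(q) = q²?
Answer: -121/1410 ≈ -0.085816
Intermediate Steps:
U(T, c) = 5 + T*c
s(H) = -30 - 12*H (s(H) = (-5 - 1)*(5 + H*2) = -6*(5 + 2*H) = -30 - 12*H)
g(Q(16, -17))/s(127 - 12) = 11²/(-30 - 12*(127 - 12)) = 121/(-30 - 12*(127 - 1*12)) = 121/(-30 - 12*(127 - 12)) = 121/(-30 - 12*115) = 121/(-30 - 1380) = 121/(-1410) = 121*(-1/1410) = -121/1410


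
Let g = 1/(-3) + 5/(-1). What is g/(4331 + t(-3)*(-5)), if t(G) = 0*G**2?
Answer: -16/12993 ≈ -0.0012314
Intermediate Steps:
t(G) = 0
g = -16/3 (g = 1*(-1/3) + 5*(-1) = -1/3 - 5 = -16/3 ≈ -5.3333)
g/(4331 + t(-3)*(-5)) = -16/(3*(4331 + 0*(-5))) = -16/(3*(4331 + 0)) = -16/3/4331 = -16/3*1/4331 = -16/12993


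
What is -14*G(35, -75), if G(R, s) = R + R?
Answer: -980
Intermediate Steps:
G(R, s) = 2*R
-14*G(35, -75) = -28*35 = -14*70 = -980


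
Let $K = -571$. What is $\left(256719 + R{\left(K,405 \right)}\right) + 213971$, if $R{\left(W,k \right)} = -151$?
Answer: $470539$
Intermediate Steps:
$\left(256719 + R{\left(K,405 \right)}\right) + 213971 = \left(256719 - 151\right) + 213971 = 256568 + 213971 = 470539$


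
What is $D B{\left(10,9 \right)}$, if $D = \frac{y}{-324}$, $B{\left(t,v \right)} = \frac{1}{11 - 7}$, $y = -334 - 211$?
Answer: $\frac{545}{1296} \approx 0.42052$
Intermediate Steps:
$y = -545$ ($y = -334 - 211 = -545$)
$B{\left(t,v \right)} = \frac{1}{4}$
$D = \frac{545}{324}$ ($D = - \frac{545}{-324} = \left(-545\right) \left(- \frac{1}{324}\right) = \frac{545}{324} \approx 1.6821$)
$D B{\left(10,9 \right)} = \frac{545}{324} \cdot \frac{1}{4} = \frac{545}{1296}$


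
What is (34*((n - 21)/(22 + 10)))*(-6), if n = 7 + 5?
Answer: 459/8 ≈ 57.375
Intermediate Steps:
n = 12
(34*((n - 21)/(22 + 10)))*(-6) = (34*((12 - 21)/(22 + 10)))*(-6) = (34*(-9/32))*(-6) = -153/16*(-6) = 459/8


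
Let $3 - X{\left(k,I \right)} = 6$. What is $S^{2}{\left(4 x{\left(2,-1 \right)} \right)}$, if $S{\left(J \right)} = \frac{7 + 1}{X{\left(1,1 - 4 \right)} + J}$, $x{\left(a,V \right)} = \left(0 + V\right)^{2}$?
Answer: $64$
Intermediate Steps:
$X{\left(k,I \right)} = -3$ ($X{\left(k,I \right)} = 3 - 6 = -3$)
$x{\left(a,V \right)} = V^{2}$
$S{\left(J \right)} = \frac{8}{-3 + J}$ ($S{\left(J \right)} = \frac{7 + 1}{-3 + J} = \frac{8}{-3 + J}$)
$S^{2}{\left(4 x{\left(2,-1 \right)} \right)} = \left(\frac{8}{-3 + 4 \left(-1\right)^{2}}\right)^{2} = \left(\frac{8}{-3 + 4 \cdot 1}\right)^{2} = \left(\frac{8}{-3 + 4}\right)^{2} = \left(\frac{8}{1}\right)^{2} = \left(8 \cdot 1\right)^{2} = 8^{2} = 64$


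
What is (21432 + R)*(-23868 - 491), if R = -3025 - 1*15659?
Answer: -66938532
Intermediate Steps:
R = -18684 (R = -3025 - 15659 = -18684)
(21432 + R)*(-23868 - 491) = (21432 - 18684)*(-23868 - 491) = 2748*(-24359) = -66938532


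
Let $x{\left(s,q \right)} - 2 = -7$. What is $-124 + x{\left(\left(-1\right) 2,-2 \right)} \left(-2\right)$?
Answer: $-114$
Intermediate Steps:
$x{\left(s,q \right)} = -5$ ($x{\left(s,q \right)} = 2 - 7 = -5$)
$-124 + x{\left(\left(-1\right) 2,-2 \right)} \left(-2\right) = -124 - -10 = -124 + 10 = -114$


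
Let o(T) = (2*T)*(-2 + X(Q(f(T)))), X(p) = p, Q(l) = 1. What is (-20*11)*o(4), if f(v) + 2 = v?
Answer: 1760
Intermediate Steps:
f(v) = -2 + v
o(T) = -2*T (o(T) = (2*T)*(-2 + 1) = (2*T)*(-1) = -2*T)
(-20*11)*o(4) = (-20*11)*(-2*4) = -220*(-8) = 1760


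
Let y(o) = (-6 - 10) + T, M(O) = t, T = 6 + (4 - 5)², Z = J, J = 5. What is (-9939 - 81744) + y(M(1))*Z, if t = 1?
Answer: -91728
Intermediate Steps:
Z = 5
T = 7 (T = 6 + (-1)² = 6 + 1 = 7)
M(O) = 1
y(o) = -9 (y(o) = (-6 - 10) + 7 = -16 + 7 = -9)
(-9939 - 81744) + y(M(1))*Z = (-9939 - 81744) - 9*5 = -91683 - 45 = -91728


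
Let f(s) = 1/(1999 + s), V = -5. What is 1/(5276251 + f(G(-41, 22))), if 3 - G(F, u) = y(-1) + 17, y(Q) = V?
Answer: 1990/10499739491 ≈ 1.8953e-7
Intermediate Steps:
y(Q) = -5
G(F, u) = -9 (G(F, u) = 3 - (-5 + 17) = 3 - 1*12 = 3 - 12 = -9)
1/(5276251 + f(G(-41, 22))) = 1/(5276251 + 1/(1999 - 9)) = 1/(5276251 + 1/1990) = 1/(10499739491/1990) = 1990/10499739491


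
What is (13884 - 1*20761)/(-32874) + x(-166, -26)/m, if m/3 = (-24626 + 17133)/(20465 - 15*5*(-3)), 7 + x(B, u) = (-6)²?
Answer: -2174460073/82108294 ≈ -26.483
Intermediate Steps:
x(B, u) = 29 (x(B, u) = -7 + (-6)² = -7 + 36 = 29)
m = -22479/20690 (m = 3*((-24626 + 17133)/(20465 - 15*5*(-3))) = 3*(-7493/(20465 - 75*(-3))) = 3*(-7493/(20465 + 225)) = 3*(-7493/20690) = -22479/20690 ≈ -1.0865)
(13884 - 1*20761)/(-32874) + x(-166, -26)/m = (13884 - 1*20761)/(-32874) + 29/(-22479/20690) = (13884 - 20761)*(-1/32874) + 29*(-20690/22479) = -6877*(-1/32874) - 600010/22479 = 6877/32874 - 600010/22479 = -2174460073/82108294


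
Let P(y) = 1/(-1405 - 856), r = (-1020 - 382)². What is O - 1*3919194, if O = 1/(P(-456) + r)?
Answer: -17417802070659481/4444230643 ≈ -3.9192e+6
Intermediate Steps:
r = 1965604 (r = (-1402)² = 1965604)
P(y) = -1/2261 (P(y) = 1/(-2261) = -1/2261)
O = 2261/4444230643 (O = 1/(-1/2261 + 1965604) = 1/(4444230643/2261) = 2261/4444230643 ≈ 5.0875e-7)
O - 1*3919194 = 2261/4444230643 - 1*3919194 = 2261/4444230643 - 3919194 = -17417802070659481/4444230643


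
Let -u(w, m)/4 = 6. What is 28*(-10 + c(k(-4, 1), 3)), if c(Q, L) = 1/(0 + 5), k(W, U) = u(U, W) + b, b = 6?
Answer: -1372/5 ≈ -274.40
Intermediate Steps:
u(w, m) = -24 (u(w, m) = -4*6 = -24)
k(W, U) = -18 (k(W, U) = -24 + 6 = -18)
c(Q, L) = ⅕ (c(Q, L) = 1/5 = ⅕)
28*(-10 + c(k(-4, 1), 3)) = 28*(-10 + ⅕) = 28*(-49/5) = -1372/5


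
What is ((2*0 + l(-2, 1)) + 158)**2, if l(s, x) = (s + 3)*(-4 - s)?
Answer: 24336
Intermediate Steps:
l(s, x) = (-4 - s)*(3 + s) (l(s, x) = (3 + s)*(-4 - s) = (-4 - s)*(3 + s))
((2*0 + l(-2, 1)) + 158)**2 = ((2*0 + (-12 - 1*(-2)**2 - 7*(-2))) + 158)**2 = ((0 + (-12 - 1*4 + 14)) + 158)**2 = ((0 + (-12 - 4 + 14)) + 158)**2 = ((0 - 2) + 158)**2 = (-2 + 158)**2 = 156**2 = 24336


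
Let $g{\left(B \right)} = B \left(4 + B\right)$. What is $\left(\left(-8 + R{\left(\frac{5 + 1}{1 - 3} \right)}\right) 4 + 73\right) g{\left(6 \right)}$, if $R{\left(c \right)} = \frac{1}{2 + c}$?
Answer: $2220$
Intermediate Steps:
$\left(\left(-8 + R{\left(\frac{5 + 1}{1 - 3} \right)}\right) 4 + 73\right) g{\left(6 \right)} = \left(\left(-8 + \frac{1}{2 + \frac{5 + 1}{1 - 3}}\right) 4 + 73\right) 6 \left(4 + 6\right) = \left(\left(-8 + \frac{1}{2 + \frac{6}{-2}}\right) 4 + 73\right) 6 \cdot 10 = \left(\left(-8 + \frac{1}{2 + 6 \left(- \frac{1}{2}\right)}\right) 4 + 73\right) 60 = \left(\left(-8 + \frac{1}{2 - 3}\right) 4 + 73\right) 60 = \left(\left(-8 + \frac{1}{-1}\right) 4 + 73\right) 60 = \left(\left(-8 - 1\right) 4 + 73\right) 60 = \left(\left(-9\right) 4 + 73\right) 60 = \left(-36 + 73\right) 60 = 37 \cdot 60 = 2220$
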